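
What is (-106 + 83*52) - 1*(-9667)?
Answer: 13877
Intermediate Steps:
(-106 + 83*52) - 1*(-9667) = (-106 + 4316) + 9667 = 4210 + 9667 = 13877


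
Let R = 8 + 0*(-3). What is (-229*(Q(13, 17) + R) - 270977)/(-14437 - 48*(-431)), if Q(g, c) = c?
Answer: -276702/6251 ≈ -44.265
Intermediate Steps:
R = 8 (R = 8 + 0 = 8)
(-229*(Q(13, 17) + R) - 270977)/(-14437 - 48*(-431)) = (-229*(17 + 8) - 270977)/(-14437 - 48*(-431)) = (-229*25 - 270977)/(-14437 + 20688) = (-5725 - 270977)/6251 = -276702*1/6251 = -276702/6251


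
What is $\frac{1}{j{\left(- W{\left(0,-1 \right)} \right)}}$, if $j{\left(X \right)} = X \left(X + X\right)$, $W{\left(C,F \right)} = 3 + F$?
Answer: $\frac{1}{8} \approx 0.125$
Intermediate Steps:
$j{\left(X \right)} = 2 X^{2}$ ($j{\left(X \right)} = X 2 X = 2 X^{2}$)
$\frac{1}{j{\left(- W{\left(0,-1 \right)} \right)}} = \frac{1}{2 \left(- (3 - 1)\right)^{2}} = \frac{1}{2 \left(\left(-1\right) 2\right)^{2}} = \frac{1}{2 \left(-2\right)^{2}} = \frac{1}{2 \cdot 4} = \frac{1}{8}$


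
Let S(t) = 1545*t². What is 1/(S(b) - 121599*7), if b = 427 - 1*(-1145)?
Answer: 1/3817128087 ≈ 2.6198e-10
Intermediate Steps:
b = 1572 (b = 427 + 1145 = 1572)
1/(S(b) - 121599*7) = 1/(1545*1572² - 121599*7) = 1/(1545*2471184 - 851193) = 1/(3817979280 - 851193) = 1/3817128087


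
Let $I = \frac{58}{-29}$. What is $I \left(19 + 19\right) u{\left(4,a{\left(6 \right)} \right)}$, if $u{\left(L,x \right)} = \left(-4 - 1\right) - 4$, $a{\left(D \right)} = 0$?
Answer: $684$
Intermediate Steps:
$u{\left(L,x \right)} = -9$ ($u{\left(L,x \right)} = -5 - 4 = -9$)
$I = -2$ ($I = 58 \left(- \frac{1}{29}\right) = -2$)
$I \left(19 + 19\right) u{\left(4,a{\left(6 \right)} \right)} = - 2 \left(19 + 19\right) \left(-9\right) = \left(-2\right) 38 \left(-9\right) = \left(-76\right) \left(-9\right) = 684$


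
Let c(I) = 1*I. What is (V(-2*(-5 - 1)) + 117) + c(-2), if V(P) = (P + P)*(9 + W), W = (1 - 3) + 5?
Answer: 403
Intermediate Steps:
W = 3 (W = -2 + 5 = 3)
c(I) = I
V(P) = 24*P (V(P) = (P + P)*(9 + 3) = (2*P)*12 = 24*P)
(V(-2*(-5 - 1)) + 117) + c(-2) = (24*(-2*(-5 - 1)) + 117) - 2 = (24*(-2*(-6)) + 117) - 2 = (24*12 + 117) - 2 = (288 + 117) - 2 = 405 - 2 = 403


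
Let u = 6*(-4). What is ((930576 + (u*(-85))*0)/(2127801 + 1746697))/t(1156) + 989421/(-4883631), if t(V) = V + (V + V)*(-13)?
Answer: -4616373937721569/22784782327944925 ≈ -0.20261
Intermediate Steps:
u = -24
t(V) = -25*V (t(V) = V + (2*V)*(-13) = V - 26*V = -25*V)
((930576 + (u*(-85))*0)/(2127801 + 1746697))/t(1156) + 989421/(-4883631) = ((930576 - 24*(-85)*0)/(2127801 + 1746697))/((-25*1156)) + 989421/(-4883631) = ((930576 + 2040*0)/3874498)/(-28900) + 989421*(-1/4883631) = ((930576 + 0)*(1/3874498))*(-1/28900) - 329807/1627877 = (930576*(1/3874498))*(-1/28900) - 329807/1627877 = (465288/1937249)*(-1/28900) - 329807/1627877 = -116322/13996624025 - 329807/1627877 = -4616373937721569/22784782327944925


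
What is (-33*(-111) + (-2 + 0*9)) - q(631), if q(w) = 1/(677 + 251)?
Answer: 3397407/928 ≈ 3661.0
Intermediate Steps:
q(w) = 1/928
(-33*(-111) + (-2 + 0*9)) - q(631) = (-33*(-111) + (-2 + 0*9)) - 1*1/928 = (3663 + (-2 + 0)) - 1/928 = (3663 - 2) - 1/928 = 3661 - 1/928 = 3397407/928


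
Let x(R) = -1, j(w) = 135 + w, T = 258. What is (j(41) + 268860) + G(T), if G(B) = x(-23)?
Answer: 269035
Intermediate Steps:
G(B) = -1
(j(41) + 268860) + G(T) = ((135 + 41) + 268860) - 1 = (176 + 268860) - 1 = 269036 - 1 = 269035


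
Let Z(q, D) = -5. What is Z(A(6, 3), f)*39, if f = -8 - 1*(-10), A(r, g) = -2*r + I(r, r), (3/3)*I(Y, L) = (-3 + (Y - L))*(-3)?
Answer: -195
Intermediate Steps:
I(Y, L) = 9 - 3*Y + 3*L (I(Y, L) = (-3 + (Y - L))*(-3) = (-3 + Y - L)*(-3) = 9 - 3*Y + 3*L)
A(r, g) = 9 - 2*r (A(r, g) = -2*r + (9 - 3*r + 3*r) = -2*r + 9 = 9 - 2*r)
f = 2 (f = -8 + 10 = 2)
Z(A(6, 3), f)*39 = -5*39 = -195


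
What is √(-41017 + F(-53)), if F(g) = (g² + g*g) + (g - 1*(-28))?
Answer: 12*I*√246 ≈ 188.21*I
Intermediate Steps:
F(g) = 28 + g + 2*g² (F(g) = (g² + g²) + (g + 28) = 2*g² + (28 + g) = 28 + g + 2*g²)
√(-41017 + F(-53)) = √(-41017 + (28 - 53 + 2*(-53)²)) = √(-41017 + (28 - 53 + 2*2809)) = √(-41017 + (28 - 53 + 5618)) = √(-41017 + 5593) = √(-35424) = 12*I*√246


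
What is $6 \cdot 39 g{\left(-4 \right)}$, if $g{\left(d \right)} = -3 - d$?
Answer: $234$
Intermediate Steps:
$6 \cdot 39 g{\left(-4 \right)} = 6 \cdot 39 \left(-3 - -4\right) = 234 \left(-3 + 4\right) = 234 \cdot 1 = 234$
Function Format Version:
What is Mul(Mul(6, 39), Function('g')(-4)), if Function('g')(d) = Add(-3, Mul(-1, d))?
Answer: 234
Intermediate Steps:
Mul(Mul(6, 39), Function('g')(-4)) = Mul(Mul(6, 39), Add(-3, Mul(-1, -4))) = Mul(234, Add(-3, 4)) = Mul(234, 1) = 234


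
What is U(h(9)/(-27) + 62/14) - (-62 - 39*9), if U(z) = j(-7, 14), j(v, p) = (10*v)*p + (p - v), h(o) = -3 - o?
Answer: -546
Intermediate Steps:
j(v, p) = p - v + 10*p*v (j(v, p) = 10*p*v + (p - v) = p - v + 10*p*v)
U(z) = -959 (U(z) = 14 - 1*(-7) + 10*14*(-7) = 14 + 7 - 980 = -959)
U(h(9)/(-27) + 62/14) - (-62 - 39*9) = -959 - (-62 - 39*9) = -959 - (-62 - 351) = -959 - 1*(-413) = -959 + 413 = -546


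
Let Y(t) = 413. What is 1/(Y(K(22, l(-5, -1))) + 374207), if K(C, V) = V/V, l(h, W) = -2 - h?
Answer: 1/374620 ≈ 2.6694e-6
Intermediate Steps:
K(C, V) = 1
1/(Y(K(22, l(-5, -1))) + 374207) = 1/(413 + 374207) = 1/374620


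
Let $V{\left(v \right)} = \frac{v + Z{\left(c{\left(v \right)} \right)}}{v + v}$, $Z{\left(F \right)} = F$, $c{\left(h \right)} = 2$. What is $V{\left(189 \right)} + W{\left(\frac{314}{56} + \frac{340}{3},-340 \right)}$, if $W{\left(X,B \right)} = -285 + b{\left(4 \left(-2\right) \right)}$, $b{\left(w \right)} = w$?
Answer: $- \frac{110563}{378} \approx -292.49$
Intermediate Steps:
$V{\left(v \right)} = \frac{2 + v}{2 v}$ ($V{\left(v \right)} = \frac{v + 2}{v + v} = \frac{2 + v}{2 v}$)
$W{\left(X,B \right)} = -293$ ($W{\left(X,B \right)} = -285 + 4 \left(-2\right) = -285 - 8 = -293$)
$V{\left(189 \right)} + W{\left(\frac{314}{56} + \frac{340}{3},-340 \right)} = \frac{2 + 189}{2 \cdot 189} - 293 = \frac{1}{2} \cdot \frac{1}{189} \cdot 191 - 293 = \frac{191}{378} - 293 = - \frac{110563}{378}$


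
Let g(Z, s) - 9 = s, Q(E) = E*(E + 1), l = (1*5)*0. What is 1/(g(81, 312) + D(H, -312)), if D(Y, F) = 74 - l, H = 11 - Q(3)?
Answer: 1/395 ≈ 0.0025316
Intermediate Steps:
l = 0 (l = 5*0 = 0)
Q(E) = E*(1 + E)
g(Z, s) = 9 + s
H = -1 (H = 11 - 3*(1 + 3) = 11 - 3*4 = 11 - 1*12 = 11 - 12 = -1)
D(Y, F) = 74 (D(Y, F) = 74 - 1*0 = 74 + 0 = 74)
1/(g(81, 312) + D(H, -312)) = 1/((9 + 312) + 74) = 1/(321 + 74) = 1/395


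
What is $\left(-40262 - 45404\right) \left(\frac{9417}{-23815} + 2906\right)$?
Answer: $- \frac{5927827889018}{23815} \approx -2.4891 \cdot 10^{8}$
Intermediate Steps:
$\left(-40262 - 45404\right) \left(\frac{9417}{-23815} + 2906\right) = - 85666 \left(9417 \left(- \frac{1}{23815}\right) + 2906\right) = - 85666 \left(- \frac{9417}{23815} + 2906\right) = \left(-85666\right) \frac{69196973}{23815} = - \frac{5927827889018}{23815}$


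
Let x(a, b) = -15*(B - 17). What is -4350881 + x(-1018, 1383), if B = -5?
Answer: -4350551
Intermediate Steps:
x(a, b) = 330 (x(a, b) = -15*(-5 - 17) = -15*(-22) = 330)
-4350881 + x(-1018, 1383) = -4350881 + 330 = -4350551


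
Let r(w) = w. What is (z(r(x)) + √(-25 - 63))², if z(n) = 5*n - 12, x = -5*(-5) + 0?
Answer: 12681 + 452*I*√22 ≈ 12681.0 + 2120.1*I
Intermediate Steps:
x = 25 (x = 25 + 0 = 25)
z(n) = -12 + 5*n
(z(r(x)) + √(-25 - 63))² = ((-12 + 5*25) + √(-25 - 63))² = ((-12 + 125) + √(-88))² = (113 + 2*I*√22)²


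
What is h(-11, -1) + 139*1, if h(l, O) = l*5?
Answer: 84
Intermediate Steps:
h(l, O) = 5*l
h(-11, -1) + 139*1 = 5*(-11) + 139*1 = -55 + 139 = 84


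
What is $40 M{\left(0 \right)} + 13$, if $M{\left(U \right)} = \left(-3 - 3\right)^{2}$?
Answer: $1453$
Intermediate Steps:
$M{\left(U \right)} = 36$ ($M{\left(U \right)} = \left(-6\right)^{2} = 36$)
$40 M{\left(0 \right)} + 13 = 40 \cdot 36 + 13 = 1440 + 13 = 1453$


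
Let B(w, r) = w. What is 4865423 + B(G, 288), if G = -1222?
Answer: 4864201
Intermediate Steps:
4865423 + B(G, 288) = 4865423 - 1222 = 4864201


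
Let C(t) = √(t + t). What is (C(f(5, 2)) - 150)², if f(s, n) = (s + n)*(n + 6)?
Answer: 22612 - 1200*√7 ≈ 19437.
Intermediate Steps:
f(s, n) = (6 + n)*(n + s) (f(s, n) = (n + s)*(6 + n) = (6 + n)*(n + s))
C(t) = √2*√t (C(t) = √(2*t) = √2*√t)
(C(f(5, 2)) - 150)² = (√2*√(2² + 6*2 + 6*5 + 2*5) - 150)² = (√2*√(4 + 12 + 30 + 10) - 150)² = (√2*√56 - 150)² = (√2*(2*√14) - 150)² = (4*√7 - 150)² = (-150 + 4*√7)²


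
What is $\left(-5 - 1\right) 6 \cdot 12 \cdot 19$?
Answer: $-8208$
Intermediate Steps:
$\left(-5 - 1\right) 6 \cdot 12 \cdot 19 = \left(-6\right) 6 \cdot 12 \cdot 19 = \left(-36\right) 12 \cdot 19 = \left(-432\right) 19 = -8208$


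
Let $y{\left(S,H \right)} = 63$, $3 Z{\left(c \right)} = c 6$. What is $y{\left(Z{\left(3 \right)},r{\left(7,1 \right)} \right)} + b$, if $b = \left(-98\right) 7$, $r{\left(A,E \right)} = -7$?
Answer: $-623$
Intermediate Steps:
$Z{\left(c \right)} = 2 c$ ($Z{\left(c \right)} = \frac{c 6}{3} = \frac{6 c}{3} = 2 c$)
$b = -686$
$y{\left(Z{\left(3 \right)},r{\left(7,1 \right)} \right)} + b = 63 - 686 = -623$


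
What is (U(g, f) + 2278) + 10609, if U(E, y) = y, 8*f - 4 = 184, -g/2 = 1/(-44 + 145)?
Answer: 25821/2 ≈ 12911.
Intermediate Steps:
g = -2/101 (g = -2/(-44 + 145) = -2/101 ≈ -0.019802)
f = 47/2 (f = ½ + (⅛)*184 = ½ + 23 = 47/2 ≈ 23.500)
(U(g, f) + 2278) + 10609 = (47/2 + 2278) + 10609 = 4603/2 + 10609 = 25821/2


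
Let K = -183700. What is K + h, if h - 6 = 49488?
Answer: -134206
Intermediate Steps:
h = 49494 (h = 6 + 49488 = 49494)
K + h = -183700 + 49494 = -134206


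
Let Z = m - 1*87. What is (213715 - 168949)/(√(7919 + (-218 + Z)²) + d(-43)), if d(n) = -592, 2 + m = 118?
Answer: -3312684/38353 - 22383*√10910/76706 ≈ -116.85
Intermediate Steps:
m = 116 (m = -2 + 118 = 116)
Z = 29 (Z = 116 - 1*87 = 116 - 87 = 29)
(213715 - 168949)/(√(7919 + (-218 + Z)²) + d(-43)) = (213715 - 168949)/(√(7919 + (-218 + 29)²) - 592) = 44766/(√(7919 + (-189)²) - 592) = 44766/(√(7919 + 35721) - 592) = 44766/(√43640 - 592) = 44766/(2*√10910 - 592) = 44766/(-592 + 2*√10910)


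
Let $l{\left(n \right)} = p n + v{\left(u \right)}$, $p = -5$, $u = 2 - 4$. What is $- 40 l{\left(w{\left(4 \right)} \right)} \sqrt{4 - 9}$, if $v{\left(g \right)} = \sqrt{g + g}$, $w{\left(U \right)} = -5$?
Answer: $\sqrt{5} \left(80 - 1000 i\right) \approx 178.89 - 2236.1 i$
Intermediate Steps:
$u = -2$ ($u = 2 - 4 = -2$)
$v{\left(g \right)} = \sqrt{2} \sqrt{g}$ ($v{\left(g \right)} = \sqrt{2 g} = \sqrt{2} \sqrt{g}$)
$l{\left(n \right)} = - 5 n + 2 i$ ($l{\left(n \right)} = - 5 n + \sqrt{2} \sqrt{-2} = - 5 n + \sqrt{2} i \sqrt{2} = - 5 n + 2 i$)
$- 40 l{\left(w{\left(4 \right)} \right)} \sqrt{4 - 9} = - 40 \left(\left(-5\right) \left(-5\right) + 2 i\right) \sqrt{4 - 9} = - 40 \left(25 + 2 i\right) \sqrt{-5} = \left(-1000 - 80 i\right) i \sqrt{5} = i \sqrt{5} \left(-1000 - 80 i\right)$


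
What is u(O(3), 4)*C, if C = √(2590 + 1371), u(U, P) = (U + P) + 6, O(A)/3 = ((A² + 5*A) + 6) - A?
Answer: 91*√3961 ≈ 5727.2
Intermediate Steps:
O(A) = 18 + 3*A² + 12*A (O(A) = 3*(((A² + 5*A) + 6) - A) = 3*((6 + A² + 5*A) - A) = 3*(6 + A² + 4*A) = 18 + 3*A² + 12*A)
u(U, P) = 6 + P + U (u(U, P) = (P + U) + 6 = 6 + P + U)
C = √3961 ≈ 62.936
u(O(3), 4)*C = (6 + 4 + (18 + 3*3² + 12*3))*√3961 = (6 + 4 + (18 + 3*9 + 36))*√3961 = (6 + 4 + (18 + 27 + 36))*√3961 = (6 + 4 + 81)*√3961 = 91*√3961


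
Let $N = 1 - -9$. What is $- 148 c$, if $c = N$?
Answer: $-1480$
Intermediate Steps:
$N = 10$ ($N = 1 + 9 = 10$)
$c = 10$
$- 148 c = \left(-148\right) 10 = -1480$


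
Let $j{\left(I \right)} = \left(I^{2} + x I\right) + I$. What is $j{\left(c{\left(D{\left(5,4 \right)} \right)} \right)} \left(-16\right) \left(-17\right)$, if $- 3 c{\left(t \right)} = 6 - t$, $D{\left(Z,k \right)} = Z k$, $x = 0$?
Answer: $\frac{64736}{9} \approx 7192.9$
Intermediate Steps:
$c{\left(t \right)} = -2 + \frac{t}{3}$ ($c{\left(t \right)} = - \frac{6 - t}{3} = -2 + \frac{t}{3}$)
$j{\left(I \right)} = I + I^{2}$ ($j{\left(I \right)} = \left(I^{2} + 0 I\right) + I = \left(I^{2} + 0\right) + I = I^{2} + I = I + I^{2}$)
$j{\left(c{\left(D{\left(5,4 \right)} \right)} \right)} \left(-16\right) \left(-17\right) = \left(-2 + \frac{5 \cdot 4}{3}\right) \left(1 - \left(2 - \frac{5 \cdot 4}{3}\right)\right) \left(-16\right) \left(-17\right) = \left(-2 + \frac{1}{3} \cdot 20\right) \left(1 + \left(-2 + \frac{1}{3} \cdot 20\right)\right) \left(-16\right) \left(-17\right) = \left(-2 + \frac{20}{3}\right) \left(1 + \left(-2 + \frac{20}{3}\right)\right) \left(-16\right) \left(-17\right) = \frac{14 \left(1 + \frac{14}{3}\right)}{3} \left(-16\right) \left(-17\right) = \frac{14}{3} \cdot \frac{17}{3} \left(-16\right) \left(-17\right) = \frac{238}{9} \left(-16\right) \left(-17\right) = \left(- \frac{3808}{9}\right) \left(-17\right) = \frac{64736}{9}$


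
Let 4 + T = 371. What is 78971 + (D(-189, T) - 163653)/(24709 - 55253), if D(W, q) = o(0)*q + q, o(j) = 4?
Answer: 1206126021/15272 ≈ 78976.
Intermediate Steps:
T = 367 (T = -4 + 371 = 367)
D(W, q) = 5*q (D(W, q) = 4*q + q = 5*q)
78971 + (D(-189, T) - 163653)/(24709 - 55253) = 78971 + (5*367 - 163653)/(24709 - 55253) = 78971 + (1835 - 163653)/(-30544) = 78971 - 161818*(-1/30544) = 78971 + 80909/15272 = 1206126021/15272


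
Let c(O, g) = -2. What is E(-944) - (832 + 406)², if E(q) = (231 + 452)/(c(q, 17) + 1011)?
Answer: -1546437113/1009 ≈ -1.5326e+6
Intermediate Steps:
E(q) = 683/1009 (E(q) = (231 + 452)/(-2 + 1011) = 683/1009)
E(-944) - (832 + 406)² = 683/1009 - (832 + 406)² = 683/1009 - 1*1238² = 683/1009 - 1*1532644 = 683/1009 - 1532644 = -1546437113/1009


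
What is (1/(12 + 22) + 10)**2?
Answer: 116281/1156 ≈ 100.59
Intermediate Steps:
(1/(12 + 22) + 10)**2 = (1/34 + 10)**2 = (341/34)**2 = 116281/1156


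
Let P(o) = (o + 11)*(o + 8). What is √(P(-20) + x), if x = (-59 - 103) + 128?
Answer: √74 ≈ 8.6023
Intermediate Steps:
P(o) = (8 + o)*(11 + o) (P(o) = (11 + o)*(8 + o) = (8 + o)*(11 + o))
x = -34 (x = -162 + 128 = -34)
√(P(-20) + x) = √((88 + (-20)² + 19*(-20)) - 34) = √((88 + 400 - 380) - 34) = √(108 - 34) = √74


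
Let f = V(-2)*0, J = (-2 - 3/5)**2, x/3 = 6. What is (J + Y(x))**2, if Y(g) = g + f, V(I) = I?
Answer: 383161/625 ≈ 613.06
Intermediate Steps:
x = 18 (x = 3*6 = 18)
J = 169/25 (J = (-2 - 3*1/5)**2 = (-2 - 3/5)**2 = (-13/5)**2 = 169/25 ≈ 6.7600)
f = 0 (f = -2*0 = 0)
Y(g) = g (Y(g) = g + 0 = g)
(J + Y(x))**2 = (169/25 + 18)**2 = (619/25)**2 = 383161/625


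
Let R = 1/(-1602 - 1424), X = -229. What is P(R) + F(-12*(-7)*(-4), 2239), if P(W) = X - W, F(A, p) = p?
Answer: 6082261/3026 ≈ 2010.0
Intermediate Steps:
R = -1/3026 (R = 1/(-3026) = -1/3026 ≈ -0.00033047)
P(W) = -229 - W
P(R) + F(-12*(-7)*(-4), 2239) = (-229 - 1*(-1/3026)) + 2239 = (-229 + 1/3026) + 2239 = -692953/3026 + 2239 = 6082261/3026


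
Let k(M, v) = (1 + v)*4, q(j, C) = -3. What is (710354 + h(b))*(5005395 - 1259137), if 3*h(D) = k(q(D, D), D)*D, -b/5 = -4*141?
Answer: 42397578111012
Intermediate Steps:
b = 2820 (b = -(-20)*141 = -5*(-564) = 2820)
k(M, v) = 4 + 4*v
h(D) = D*(4 + 4*D)/3 (h(D) = ((4 + 4*D)*D)/3 = (D*(4 + 4*D))/3 = D*(4 + 4*D)/3)
(710354 + h(b))*(5005395 - 1259137) = (710354 + (4/3)*2820*(1 + 2820))*(5005395 - 1259137) = (710354 + (4/3)*2820*2821)*3746258 = (710354 + 10606960)*3746258 = 11317314*3746258 = 42397578111012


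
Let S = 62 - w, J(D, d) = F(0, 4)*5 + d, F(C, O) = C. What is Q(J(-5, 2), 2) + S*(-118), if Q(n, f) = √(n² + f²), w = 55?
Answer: -826 + 2*√2 ≈ -823.17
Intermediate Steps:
J(D, d) = d (J(D, d) = 0*5 + d = 0 + d = d)
S = 7 (S = 62 - 1*55 = 62 - 55 = 7)
Q(n, f) = √(f² + n²)
Q(J(-5, 2), 2) + S*(-118) = √(2² + 2²) + 7*(-118) = √(4 + 4) - 826 = √8 - 826 = 2*√2 - 826 = -826 + 2*√2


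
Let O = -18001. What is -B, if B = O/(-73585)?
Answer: -18001/73585 ≈ -0.24463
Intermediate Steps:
B = 18001/73585 (B = -18001/(-73585) = -18001*(-1/73585) = 18001/73585 ≈ 0.24463)
-B = -1*18001/73585 = -18001/73585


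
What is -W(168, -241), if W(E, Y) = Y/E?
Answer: 241/168 ≈ 1.4345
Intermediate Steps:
-W(168, -241) = -(-241)/168 = -1*(-241/168) = 241/168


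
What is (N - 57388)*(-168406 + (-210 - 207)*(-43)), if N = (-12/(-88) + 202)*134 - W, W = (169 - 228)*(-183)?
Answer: 68027640850/11 ≈ 6.1843e+9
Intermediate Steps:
W = 10797 (W = -59*(-183) = 10797)
N = 179182/11 (N = (-12/(-88) + 202)*134 - 1*10797 = (-12*(-1/88) + 202)*134 - 10797 = (3/22 + 202)*134 - 10797 = (4447/22)*134 - 10797 = 297949/11 - 10797 = 179182/11 ≈ 16289.)
(N - 57388)*(-168406 + (-210 - 207)*(-43)) = (179182/11 - 57388)*(-168406 + (-210 - 207)*(-43)) = -452086*(-168406 - 417*(-43))/11 = -452086*(-168406 + 17931)/11 = -452086/11*(-150475) = 68027640850/11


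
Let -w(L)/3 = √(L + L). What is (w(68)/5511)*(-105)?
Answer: 210*√34/1837 ≈ 0.66658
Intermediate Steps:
w(L) = -3*√2*√L (w(L) = -3*√(L + L) = -3*√2*√L)
(w(68)/5511)*(-105) = (-3*√2*√68/5511)*(-105) = (-3*√2*2*√17*(1/5511))*(-105) = (-6*√34*(1/5511))*(-105) = -2*√34/1837*(-105) = 210*√34/1837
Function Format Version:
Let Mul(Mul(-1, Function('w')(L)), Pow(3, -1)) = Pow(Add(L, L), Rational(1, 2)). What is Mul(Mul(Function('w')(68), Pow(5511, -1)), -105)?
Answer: Mul(Rational(210, 1837), Pow(34, Rational(1, 2))) ≈ 0.66658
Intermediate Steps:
Function('w')(L) = Mul(-3, Pow(2, Rational(1, 2)), Pow(L, Rational(1, 2))) (Function('w')(L) = Mul(-3, Pow(Add(L, L), Rational(1, 2))) = Mul(-3, Pow(Mul(2, L), Rational(1, 2))) = Mul(-3, Mul(Pow(2, Rational(1, 2)), Pow(L, Rational(1, 2)))) = Mul(-3, Pow(2, Rational(1, 2)), Pow(L, Rational(1, 2))))
Mul(Mul(Function('w')(68), Pow(5511, -1)), -105) = Mul(Mul(Mul(-3, Pow(2, Rational(1, 2)), Pow(68, Rational(1, 2))), Pow(5511, -1)), -105) = Mul(Mul(Mul(-3, Pow(2, Rational(1, 2)), Mul(2, Pow(17, Rational(1, 2)))), Rational(1, 5511)), -105) = Mul(Mul(Mul(-6, Pow(34, Rational(1, 2))), Rational(1, 5511)), -105) = Mul(Mul(Rational(-2, 1837), Pow(34, Rational(1, 2))), -105) = Mul(Rational(210, 1837), Pow(34, Rational(1, 2)))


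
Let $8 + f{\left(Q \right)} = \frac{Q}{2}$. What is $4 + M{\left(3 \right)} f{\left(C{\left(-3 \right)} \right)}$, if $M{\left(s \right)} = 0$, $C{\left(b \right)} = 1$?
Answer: $4$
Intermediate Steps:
$f{\left(Q \right)} = -8 + \frac{Q}{2}$
$4 + M{\left(3 \right)} f{\left(C{\left(-3 \right)} \right)} = 4 + 0 \left(-8 + \frac{1}{2} \cdot 1\right) = 4 + 0 \left(-8 + \frac{1}{2}\right) = 4 + 0 \left(- \frac{15}{2}\right) = 4 + 0 = 4$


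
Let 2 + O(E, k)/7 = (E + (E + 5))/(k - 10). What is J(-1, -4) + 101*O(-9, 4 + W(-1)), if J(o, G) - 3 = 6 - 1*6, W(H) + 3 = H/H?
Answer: -2097/8 ≈ -262.13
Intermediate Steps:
W(H) = -2 (W(H) = -3 + H/H = -3 + 1 = -2)
J(o, G) = 3 (J(o, G) = 3 + (6 - 1*6) = 3 + (6 - 6) = 3 + 0 = 3)
O(E, k) = -14 + 7*(5 + 2*E)/(-10 + k) (O(E, k) = -14 + 7*((E + (E + 5))/(k - 10)) = -14 + 7*((E + (5 + E))/(-10 + k)) = -14 + 7*((5 + 2*E)/(-10 + k)) = -14 + 7*(5 + 2*E)/(-10 + k))
J(-1, -4) + 101*O(-9, 4 + W(-1)) = 3 + 101*(7*(25 - 2*(4 - 2) + 2*(-9))/(-10 + (4 - 2))) = 3 + 101*(7*(25 - 2*2 - 18)/(-10 + 2)) = 3 + 101*(7*(25 - 4 - 18)/(-8)) = 3 + 101*(7*(-⅛)*3) = 3 + 101*(-21/8) = 3 - 2121/8 = -2097/8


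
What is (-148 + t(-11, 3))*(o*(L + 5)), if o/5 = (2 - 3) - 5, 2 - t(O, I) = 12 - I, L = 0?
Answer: 23250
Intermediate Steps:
t(O, I) = -10 + I (t(O, I) = 2 - (12 - I) = 2 + (-12 + I) = -10 + I)
o = -30 (o = 5*((2 - 3) - 5) = 5*(-1 - 5) = 5*(-6) = -30)
(-148 + t(-11, 3))*(o*(L + 5)) = (-148 + (-10 + 3))*(-30*(0 + 5)) = (-148 - 7)*(-30*5) = -155*(-150) = 23250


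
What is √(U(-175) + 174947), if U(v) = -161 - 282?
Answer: 2*√43626 ≈ 417.74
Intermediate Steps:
U(v) = -443
√(U(-175) + 174947) = √(-443 + 174947) = √174504 = 2*√43626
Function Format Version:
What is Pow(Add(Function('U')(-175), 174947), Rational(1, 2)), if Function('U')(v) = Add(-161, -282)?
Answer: Mul(2, Pow(43626, Rational(1, 2))) ≈ 417.74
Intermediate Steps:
Function('U')(v) = -443
Pow(Add(Function('U')(-175), 174947), Rational(1, 2)) = Pow(Add(-443, 174947), Rational(1, 2)) = Pow(174504, Rational(1, 2)) = Mul(2, Pow(43626, Rational(1, 2)))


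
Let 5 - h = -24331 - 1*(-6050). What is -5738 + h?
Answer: 12548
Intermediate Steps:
h = 18286 (h = 5 - (-24331 - 1*(-6050)) = 5 - (-24331 + 6050) = 5 - 1*(-18281) = 5 + 18281 = 18286)
-5738 + h = -5738 + 18286 = 12548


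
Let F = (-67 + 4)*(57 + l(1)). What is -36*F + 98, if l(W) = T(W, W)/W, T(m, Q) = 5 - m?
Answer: 138446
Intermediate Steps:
l(W) = (5 - W)/W
F = -3843 (F = (-67 + 4)*(57 + (5 - 1*1)/1) = -63*(57 + 1*(5 - 1)) = -63*(57 + 1*4) = -63*(57 + 4) = -63*61 = -3843)
-36*F + 98 = -36*(-3843) + 98 = 138348 + 98 = 138446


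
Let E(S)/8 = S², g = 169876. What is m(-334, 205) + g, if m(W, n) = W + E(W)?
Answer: 1061990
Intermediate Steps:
E(S) = 8*S²
m(W, n) = W + 8*W²
m(-334, 205) + g = -334*(1 + 8*(-334)) + 169876 = -334*(1 - 2672) + 169876 = -334*(-2671) + 169876 = 892114 + 169876 = 1061990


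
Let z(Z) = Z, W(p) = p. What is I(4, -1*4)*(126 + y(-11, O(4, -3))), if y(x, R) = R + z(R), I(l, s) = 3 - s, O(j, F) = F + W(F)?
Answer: 798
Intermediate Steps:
O(j, F) = 2*F (O(j, F) = F + F = 2*F)
y(x, R) = 2*R (y(x, R) = R + R = 2*R)
I(4, -1*4)*(126 + y(-11, O(4, -3))) = (3 - (-1)*4)*(126 + 2*(2*(-3))) = (3 - 1*(-4))*(126 + 2*(-6)) = (3 + 4)*(126 - 12) = 7*114 = 798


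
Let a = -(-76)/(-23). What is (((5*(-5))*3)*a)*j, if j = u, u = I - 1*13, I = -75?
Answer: -501600/23 ≈ -21809.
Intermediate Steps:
a = -76/23 (a = -(-76)*(-1)/23 = -4*19/23 = -76/23 ≈ -3.3043)
u = -88 (u = -75 - 1*13 = -75 - 13 = -88)
j = -88
(((5*(-5))*3)*a)*j = (((5*(-5))*3)*(-76/23))*(-88) = (-25*3*(-76/23))*(-88) = -75*(-76/23)*(-88) = (5700/23)*(-88) = -501600/23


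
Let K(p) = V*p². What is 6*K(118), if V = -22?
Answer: -1837968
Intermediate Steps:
K(p) = -22*p²
6*K(118) = 6*(-22*118²) = 6*(-22*13924) = 6*(-306328) = -1837968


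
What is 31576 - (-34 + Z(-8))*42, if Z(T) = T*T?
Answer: 30316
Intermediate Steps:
Z(T) = T²
31576 - (-34 + Z(-8))*42 = 31576 - (-34 + (-8)²)*42 = 31576 - (-34 + 64)*42 = 31576 - 30*42 = 31576 - 1*1260 = 31576 - 1260 = 30316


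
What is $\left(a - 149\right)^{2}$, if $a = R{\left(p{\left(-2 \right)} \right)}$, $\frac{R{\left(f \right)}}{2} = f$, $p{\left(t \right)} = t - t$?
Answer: $22201$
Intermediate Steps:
$p{\left(t \right)} = 0$
$R{\left(f \right)} = 2 f$
$a = 0$ ($a = 2 \cdot 0 = 0$)
$\left(a - 149\right)^{2} = \left(0 - 149\right)^{2} = \left(-149\right)^{2} = 22201$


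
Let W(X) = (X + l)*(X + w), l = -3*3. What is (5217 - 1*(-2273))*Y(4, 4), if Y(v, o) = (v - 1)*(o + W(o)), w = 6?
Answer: -1033620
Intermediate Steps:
l = -9
W(X) = (-9 + X)*(6 + X) (W(X) = (X - 9)*(X + 6) = (-9 + X)*(6 + X))
Y(v, o) = (-1 + v)*(-54 + o² - 2*o) (Y(v, o) = (v - 1)*(o + (-54 + o² - 3*o)) = (-1 + v)*(-54 + o² - 2*o))
(5217 - 1*(-2273))*Y(4, 4) = (5217 - 1*(-2273))*(54 - 1*4² + 2*4 + 4*4 + 4*(-54 + 4² - 3*4)) = (5217 + 2273)*(54 - 1*16 + 8 + 16 + 4*(-54 + 16 - 12)) = 7490*(54 - 16 + 8 + 16 + 4*(-50)) = 7490*(54 - 16 + 8 + 16 - 200) = 7490*(-138) = -1033620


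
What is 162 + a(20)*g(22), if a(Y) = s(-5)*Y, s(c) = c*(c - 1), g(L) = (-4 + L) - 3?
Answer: 9162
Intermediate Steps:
g(L) = -7 + L
s(c) = c*(-1 + c)
a(Y) = 30*Y (a(Y) = (-5*(-1 - 5))*Y = (-5*(-6))*Y = 30*Y)
162 + a(20)*g(22) = 162 + (30*20)*(-7 + 22) = 162 + 600*15 = 162 + 9000 = 9162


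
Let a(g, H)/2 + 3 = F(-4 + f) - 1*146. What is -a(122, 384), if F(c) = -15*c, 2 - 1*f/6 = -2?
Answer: 898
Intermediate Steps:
f = 24 (f = 12 - 6*(-2) = 12 + 12 = 24)
a(g, H) = -898 (a(g, H) = -6 + 2*(-15*(-4 + 24) - 1*146) = -6 + 2*(-15*20 - 146) = -6 + 2*(-300 - 146) = -6 + 2*(-446) = -6 - 892 = -898)
-a(122, 384) = -1*(-898) = 898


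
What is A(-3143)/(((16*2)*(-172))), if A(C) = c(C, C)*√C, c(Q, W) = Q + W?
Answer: 3143*I*√3143/2752 ≈ 64.028*I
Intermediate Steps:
A(C) = 2*C^(3/2) (A(C) = (C + C)*√C = (2*C)*√C = 2*C^(3/2))
A(-3143)/(((16*2)*(-172))) = (2*(-3143)^(3/2))/(((16*2)*(-172))) = (2*(-3143*I*√3143))/((32*(-172))) = -6286*I*√3143/(-5504) = -6286*I*√3143*(-1/5504) = 3143*I*√3143/2752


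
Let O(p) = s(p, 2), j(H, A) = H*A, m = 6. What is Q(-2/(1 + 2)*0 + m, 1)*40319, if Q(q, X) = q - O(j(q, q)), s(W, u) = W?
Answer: -1209570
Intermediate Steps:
j(H, A) = A*H
O(p) = p
Q(q, X) = q - q² (Q(q, X) = q - q*q = q - q²)
Q(-2/(1 + 2)*0 + m, 1)*40319 = ((-2/(1 + 2)*0 + 6)*(1 - (-2/(1 + 2)*0 + 6)))*40319 = ((-2/3*0 + 6)*(1 - (-2/3*0 + 6)))*40319 = ((-2*⅓*0 + 6)*(1 - (-2*⅓*0 + 6)))*40319 = ((-⅔*0 + 6)*(1 - (-⅔*0 + 6)))*40319 = ((0 + 6)*(1 - (0 + 6)))*40319 = (6*(1 - 1*6))*40319 = (6*(1 - 6))*40319 = (6*(-5))*40319 = -30*40319 = -1209570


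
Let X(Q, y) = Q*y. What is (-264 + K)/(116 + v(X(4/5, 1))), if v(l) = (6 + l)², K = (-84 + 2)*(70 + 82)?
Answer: -39775/507 ≈ -78.452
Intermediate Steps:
K = -12464 (K = -82*152 = -12464)
(-264 + K)/(116 + v(X(4/5, 1))) = (-264 - 12464)/(116 + (6 + (4/5)*1)²) = -12728/(116 + (6 + (4*(⅕))*1)²) = -12728/(116 + (6 + (⅘)*1)²) = -12728/(116 + (6 + ⅘)²) = -12728/(116 + (34/5)²) = -12728/(116 + 1156/25) = -12728/4056/25 = -12728*25/4056 = -39775/507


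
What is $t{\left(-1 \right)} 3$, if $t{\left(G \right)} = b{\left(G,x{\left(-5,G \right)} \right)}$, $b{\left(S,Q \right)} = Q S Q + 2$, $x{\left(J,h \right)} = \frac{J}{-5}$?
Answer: $3$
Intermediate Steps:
$x{\left(J,h \right)} = - \frac{J}{5}$ ($x{\left(J,h \right)} = J \left(- \frac{1}{5}\right) = - \frac{J}{5}$)
$b{\left(S,Q \right)} = 2 + S Q^{2}$ ($b{\left(S,Q \right)} = S Q^{2} + 2 = 2 + S Q^{2}$)
$t{\left(G \right)} = 2 + G$ ($t{\left(G \right)} = 2 + G \left(\left(- \frac{1}{5}\right) \left(-5\right)\right)^{2} = 2 + G 1^{2} = 2 + G 1 = 2 + G$)
$t{\left(-1 \right)} 3 = \left(2 - 1\right) 3 = 1 \cdot 3 = 3$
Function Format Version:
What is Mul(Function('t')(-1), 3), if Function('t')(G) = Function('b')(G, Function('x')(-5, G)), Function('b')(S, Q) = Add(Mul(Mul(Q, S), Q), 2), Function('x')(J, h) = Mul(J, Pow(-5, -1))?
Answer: 3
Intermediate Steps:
Function('x')(J, h) = Mul(Rational(-1, 5), J) (Function('x')(J, h) = Mul(J, Rational(-1, 5)) = Mul(Rational(-1, 5), J))
Function('b')(S, Q) = Add(2, Mul(S, Pow(Q, 2))) (Function('b')(S, Q) = Add(Mul(S, Pow(Q, 2)), 2) = Add(2, Mul(S, Pow(Q, 2))))
Function('t')(G) = Add(2, G) (Function('t')(G) = Add(2, Mul(G, Pow(Mul(Rational(-1, 5), -5), 2))) = Add(2, Mul(G, Pow(1, 2))) = Add(2, Mul(G, 1)) = Add(2, G))
Mul(Function('t')(-1), 3) = Mul(Add(2, -1), 3) = Mul(1, 3) = 3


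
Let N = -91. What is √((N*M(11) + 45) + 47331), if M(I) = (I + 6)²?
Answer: √21077 ≈ 145.18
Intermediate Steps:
M(I) = (6 + I)²
√((N*M(11) + 45) + 47331) = √((-91*(6 + 11)² + 45) + 47331) = √((-91*17² + 45) + 47331) = √((-91*289 + 45) + 47331) = √((-26299 + 45) + 47331) = √(-26254 + 47331) = √21077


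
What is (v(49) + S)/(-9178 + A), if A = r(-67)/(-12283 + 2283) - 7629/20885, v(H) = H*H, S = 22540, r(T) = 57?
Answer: -1041785570000/383380556089 ≈ -2.7174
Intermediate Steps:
v(H) = H²
A = -15496089/41770000 (A = 57/(-12283 + 2283) - 7629/20885 = 57/(-10000) - 7629*1/20885 = 57*(-1/10000) - 7629/20885 = -57/10000 - 7629/20885 = -15496089/41770000 ≈ -0.37099)
(v(49) + S)/(-9178 + A) = (49² + 22540)/(-9178 - 15496089/41770000) = (2401 + 22540)/(-383380556089/41770000) = 24941*(-41770000/383380556089) = -1041785570000/383380556089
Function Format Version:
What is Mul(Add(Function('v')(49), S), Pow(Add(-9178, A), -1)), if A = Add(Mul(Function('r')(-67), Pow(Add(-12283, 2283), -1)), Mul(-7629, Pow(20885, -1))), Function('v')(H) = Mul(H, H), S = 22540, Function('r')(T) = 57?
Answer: Rational(-1041785570000, 383380556089) ≈ -2.7174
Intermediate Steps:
Function('v')(H) = Pow(H, 2)
A = Rational(-15496089, 41770000) (A = Add(Mul(57, Pow(Add(-12283, 2283), -1)), Mul(-7629, Pow(20885, -1))) = Add(Mul(57, Pow(-10000, -1)), Mul(-7629, Rational(1, 20885))) = Add(Mul(57, Rational(-1, 10000)), Rational(-7629, 20885)) = Add(Rational(-57, 10000), Rational(-7629, 20885)) = Rational(-15496089, 41770000) ≈ -0.37099)
Mul(Add(Function('v')(49), S), Pow(Add(-9178, A), -1)) = Mul(Add(Pow(49, 2), 22540), Pow(Add(-9178, Rational(-15496089, 41770000)), -1)) = Mul(Add(2401, 22540), Pow(Rational(-383380556089, 41770000), -1)) = Mul(24941, Rational(-41770000, 383380556089)) = Rational(-1041785570000, 383380556089)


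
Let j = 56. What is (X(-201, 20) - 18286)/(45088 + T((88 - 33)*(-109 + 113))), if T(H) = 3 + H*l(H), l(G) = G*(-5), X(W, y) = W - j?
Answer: 21/223 ≈ 0.094170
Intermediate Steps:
X(W, y) = -56 + W (X(W, y) = W - 1*56 = W - 56 = -56 + W)
l(G) = -5*G
T(H) = 3 - 5*H**2 (T(H) = 3 + H*(-5*H) = 3 - 5*H**2)
(X(-201, 20) - 18286)/(45088 + T((88 - 33)*(-109 + 113))) = ((-56 - 201) - 18286)/(45088 + (3 - 5*(-109 + 113)**2*(88 - 33)**2)) = (-257 - 18286)/(45088 + (3 - 5*(55*4)**2)) = -18543/(45088 + (3 - 5*220**2)) = -18543/(45088 + (3 - 5*48400)) = -18543/(45088 + (3 - 242000)) = -18543/(45088 - 241997) = -18543/(-196909) = -18543*(-1/196909) = 21/223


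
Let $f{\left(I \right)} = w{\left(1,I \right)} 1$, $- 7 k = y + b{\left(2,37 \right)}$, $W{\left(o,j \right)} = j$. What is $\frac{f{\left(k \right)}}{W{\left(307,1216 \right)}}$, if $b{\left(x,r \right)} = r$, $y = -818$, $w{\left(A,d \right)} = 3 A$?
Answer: $\frac{3}{1216} \approx 0.0024671$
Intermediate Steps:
$k = \frac{781}{7}$ ($k = - \frac{-818 + 37}{7} = \left(- \frac{1}{7}\right) \left(-781\right) = \frac{781}{7} \approx 111.57$)
$f{\left(I \right)} = 3$ ($f{\left(I \right)} = 3 \cdot 1 \cdot 1 = 3 \cdot 1 = 3$)
$\frac{f{\left(k \right)}}{W{\left(307,1216 \right)}} = \frac{3}{1216}$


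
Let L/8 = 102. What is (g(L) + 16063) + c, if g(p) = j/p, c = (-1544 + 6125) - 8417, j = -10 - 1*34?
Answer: 2494297/204 ≈ 12227.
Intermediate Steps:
L = 816 (L = 8*102 = 816)
j = -44 (j = -10 - 34 = -44)
c = -3836 (c = 4581 - 8417 = -3836)
g(p) = -44/p
(g(L) + 16063) + c = (-44/816 + 16063) - 3836 = (-44*1/816 + 16063) - 3836 = (-11/204 + 16063) - 3836 = 3276841/204 - 3836 = 2494297/204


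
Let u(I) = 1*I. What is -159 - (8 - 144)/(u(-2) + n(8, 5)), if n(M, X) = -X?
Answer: -1249/7 ≈ -178.43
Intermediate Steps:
u(I) = I
-159 - (8 - 144)/(u(-2) + n(8, 5)) = -159 - (8 - 144)/(-2 - 1*5) = -159 - (-136)/(-2 - 5) = -159 - (-136)/(-7) = -159 - (-136)*(-1)/7 = -159 - 1*136/7 = -159 - 136/7 = -1249/7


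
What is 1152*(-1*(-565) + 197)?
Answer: 877824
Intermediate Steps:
1152*(-1*(-565) + 197) = 1152*(565 + 197) = 1152*762 = 877824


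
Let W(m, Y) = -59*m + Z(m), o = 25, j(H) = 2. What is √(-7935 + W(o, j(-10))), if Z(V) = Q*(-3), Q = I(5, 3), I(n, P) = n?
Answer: 5*I*√377 ≈ 97.082*I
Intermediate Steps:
Q = 5
Z(V) = -15 (Z(V) = 5*(-3) = -15)
W(m, Y) = -15 - 59*m (W(m, Y) = -59*m - 15 = -15 - 59*m)
√(-7935 + W(o, j(-10))) = √(-7935 + (-15 - 59*25)) = √(-7935 + (-15 - 1475)) = √(-7935 - 1490) = √(-9425) = 5*I*√377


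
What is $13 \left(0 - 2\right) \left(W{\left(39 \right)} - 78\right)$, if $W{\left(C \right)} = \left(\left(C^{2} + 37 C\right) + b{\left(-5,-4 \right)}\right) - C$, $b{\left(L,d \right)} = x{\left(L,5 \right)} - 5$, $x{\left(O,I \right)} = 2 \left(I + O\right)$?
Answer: $-73892$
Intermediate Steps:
$x{\left(O,I \right)} = 2 I + 2 O$
$b{\left(L,d \right)} = 5 + 2 L$ ($b{\left(L,d \right)} = \left(2 \cdot 5 + 2 L\right) - 5 = \left(10 + 2 L\right) - 5 = 5 + 2 L$)
$W{\left(C \right)} = -5 + C^{2} + 36 C$ ($W{\left(C \right)} = \left(\left(C^{2} + 37 C\right) + \left(5 + 2 \left(-5\right)\right)\right) - C = \left(\left(C^{2} + 37 C\right) + \left(5 - 10\right)\right) - C = \left(\left(C^{2} + 37 C\right) - 5\right) - C = \left(-5 + C^{2} + 37 C\right) - C = -5 + C^{2} + 36 C$)
$13 \left(0 - 2\right) \left(W{\left(39 \right)} - 78\right) = 13 \left(0 - 2\right) \left(\left(-5 + 39^{2} + 36 \cdot 39\right) - 78\right) = 13 \left(-2\right) \left(\left(-5 + 1521 + 1404\right) - 78\right) = - 26 \left(2920 - 78\right) = \left(-26\right) 2842 = -73892$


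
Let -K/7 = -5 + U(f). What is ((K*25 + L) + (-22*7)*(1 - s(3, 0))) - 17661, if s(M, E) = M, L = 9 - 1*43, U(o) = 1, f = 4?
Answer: -16687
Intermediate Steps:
L = -34 (L = 9 - 43 = -34)
K = 28 (K = -7*(-5 + 1) = -7*(-4) = 28)
((K*25 + L) + (-22*7)*(1 - s(3, 0))) - 17661 = ((28*25 - 34) + (-22*7)*(1 - 1*3)) - 17661 = ((700 - 34) - 154*(1 - 3)) - 17661 = (666 - 154*(-2)) - 17661 = (666 + 308) - 17661 = 974 - 17661 = -16687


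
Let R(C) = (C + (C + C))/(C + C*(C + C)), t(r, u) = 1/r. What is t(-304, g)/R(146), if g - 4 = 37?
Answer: -293/912 ≈ -0.32127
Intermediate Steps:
g = 41 (g = 4 + 37 = 41)
R(C) = 3*C/(C + 2*C²) (R(C) = (C + 2*C)/(C + C*(2*C)) = (3*C)/(C + 2*C²) = 3*C/(C + 2*C²))
t(-304, g)/R(146) = 1/((-304)*((3/(1 + 2*146)))) = -1/(304*(3/(1 + 292))) = -1/(304*(3/293)) = -1/(304*(3*(1/293))) = -1/(304*3/293) = -1/304*293/3 = -293/912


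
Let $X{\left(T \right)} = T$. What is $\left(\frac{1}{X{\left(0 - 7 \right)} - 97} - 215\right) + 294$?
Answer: $\frac{8215}{104} \approx 78.99$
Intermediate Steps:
$\left(\frac{1}{X{\left(0 - 7 \right)} - 97} - 215\right) + 294 = \left(\frac{1}{\left(0 - 7\right) - 97} - 215\right) + 294 = \left(\frac{1}{-7 - 97} - 215\right) + 294 = \left(\frac{1}{-104} - 215\right) + 294 = \left(- \frac{1}{104} - 215\right) + 294 = - \frac{22361}{104} + 294 = \frac{8215}{104}$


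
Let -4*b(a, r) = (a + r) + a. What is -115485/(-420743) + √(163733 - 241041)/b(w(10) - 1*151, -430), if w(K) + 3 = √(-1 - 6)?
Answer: (-1682972*√19327 + 115485*√7 + 42613965*I)/(420743*(√7 + 369*I)) ≈ 0.26367 + 1.5069*I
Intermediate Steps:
w(K) = -3 + I*√7 (w(K) = -3 + √(-1 - 6) = -3 + √(-7) = -3 + I*√7)
b(a, r) = -a/2 - r/4 (b(a, r) = -((a + r) + a)/4 = -(r + 2*a)/4 = -a/2 - r/4)
-115485/(-420743) + √(163733 - 241041)/b(w(10) - 1*151, -430) = -115485/(-420743) + √(163733 - 241041)/(-((-3 + I*√7) - 1*151)/2 - ¼*(-430)) = -115485*(-1/420743) + √(-77308)/(-((-3 + I*√7) - 151)/2 + 215/2) = 115485/420743 + (2*I*√19327)/(-(-154 + I*√7)/2 + 215/2) = 115485/420743 + (2*I*√19327)/((77 - I*√7/2) + 215/2) = 115485/420743 + (2*I*√19327)/(369/2 - I*√7/2) = 115485/420743 + 2*I*√19327/(369/2 - I*√7/2)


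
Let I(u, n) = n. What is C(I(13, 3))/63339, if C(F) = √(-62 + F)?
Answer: I*√59/63339 ≈ 0.00012127*I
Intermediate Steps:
C(I(13, 3))/63339 = √(-62 + 3)/63339 = √(-59)*(1/63339) = (I*√59)*(1/63339) = I*√59/63339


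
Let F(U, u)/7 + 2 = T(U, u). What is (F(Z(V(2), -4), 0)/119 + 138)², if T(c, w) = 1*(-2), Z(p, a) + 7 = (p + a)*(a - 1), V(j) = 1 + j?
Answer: 5484964/289 ≈ 18979.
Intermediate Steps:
Z(p, a) = -7 + (-1 + a)*(a + p) (Z(p, a) = -7 + (p + a)*(a - 1) = -7 + (a + p)*(-1 + a) = -7 + (-1 + a)*(a + p))
T(c, w) = -2
F(U, u) = -28 (F(U, u) = -14 + 7*(-2) = -14 - 14 = -28)
(F(Z(V(2), -4), 0)/119 + 138)² = (-28/119 + 138)² = (-28*1/119 + 138)² = (-4/17 + 138)² = (2342/17)² = 5484964/289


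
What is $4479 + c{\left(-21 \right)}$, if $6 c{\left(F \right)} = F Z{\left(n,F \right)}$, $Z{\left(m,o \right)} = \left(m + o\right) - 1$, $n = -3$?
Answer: $\frac{9133}{2} \approx 4566.5$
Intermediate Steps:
$Z{\left(m,o \right)} = -1 + m + o$
$c{\left(F \right)} = \frac{F \left(-4 + F\right)}{6}$ ($c{\left(F \right)} = \frac{F \left(-1 - 3 + F\right)}{6} = \frac{F \left(-4 + F\right)}{6}$)
$4479 + c{\left(-21 \right)} = 4479 + \frac{1}{6} \left(-21\right) \left(-4 - 21\right) = 4479 + \frac{1}{6} \left(-21\right) \left(-25\right) = 4479 + \frac{175}{2} = \frac{9133}{2}$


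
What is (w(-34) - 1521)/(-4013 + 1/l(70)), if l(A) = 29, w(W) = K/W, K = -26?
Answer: 14413/38046 ≈ 0.37883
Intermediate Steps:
w(W) = -26/W
(w(-34) - 1521)/(-4013 + 1/l(70)) = (-26/(-34) - 1521)/(-4013 + 1/29) = (-26*(-1/34) - 1521)/(-4013 + 1/29) = (13/17 - 1521)/(-116376/29) = -25844/17*(-29/116376) = 14413/38046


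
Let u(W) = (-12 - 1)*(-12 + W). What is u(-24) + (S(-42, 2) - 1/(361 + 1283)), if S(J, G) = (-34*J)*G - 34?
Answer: 5408759/1644 ≈ 3290.0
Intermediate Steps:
S(J, G) = -34 - 34*G*J (S(J, G) = -34*G*J - 34 = -34 - 34*G*J)
u(W) = 156 - 13*W (u(W) = -13*(-12 + W) = 156 - 13*W)
u(-24) + (S(-42, 2) - 1/(361 + 1283)) = (156 - 13*(-24)) + ((-34 - 34*2*(-42)) - 1/(361 + 1283)) = (156 + 312) + ((-34 + 2856) - 1/1644) = 468 + (2822 - 1*1/1644) = 468 + (2822 - 1/1644) = 468 + 4639367/1644 = 5408759/1644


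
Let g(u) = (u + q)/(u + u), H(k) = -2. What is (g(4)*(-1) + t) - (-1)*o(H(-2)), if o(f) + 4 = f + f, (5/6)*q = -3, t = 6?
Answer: -41/20 ≈ -2.0500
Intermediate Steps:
q = -18/5 (q = (6/5)*(-3) = -18/5 ≈ -3.6000)
o(f) = -4 + 2*f (o(f) = -4 + (f + f) = -4 + 2*f)
g(u) = (-18/5 + u)/(2*u) (g(u) = (u - 18/5)/(u + u) = (-18/5 + u)/((2*u)) = (-18/5 + u)*(1/(2*u)) = (-18/5 + u)/(2*u))
(g(4)*(-1) + t) - (-1)*o(H(-2)) = (((1/10)*(-18 + 5*4)/4)*(-1) + 6) - (-1)*(-4 + 2*(-2)) = (((1/10)*(1/4)*(-18 + 20))*(-1) + 6) - (-1)*(-4 - 4) = (((1/10)*(1/4)*2)*(-1) + 6) - (-1)*(-8) = ((1/20)*(-1) + 6) - 1*8 = (-1/20 + 6) - 8 = 119/20 - 8 = -41/20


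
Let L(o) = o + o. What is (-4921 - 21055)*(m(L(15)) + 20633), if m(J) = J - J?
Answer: -535962808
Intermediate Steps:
L(o) = 2*o
m(J) = 0
(-4921 - 21055)*(m(L(15)) + 20633) = (-4921 - 21055)*(0 + 20633) = -25976*20633 = -535962808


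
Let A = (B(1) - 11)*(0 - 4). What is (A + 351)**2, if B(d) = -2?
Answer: 162409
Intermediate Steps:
A = 52 (A = (-2 - 11)*(0 - 4) = -13*(-4) = 52)
(A + 351)**2 = (52 + 351)**2 = 403**2 = 162409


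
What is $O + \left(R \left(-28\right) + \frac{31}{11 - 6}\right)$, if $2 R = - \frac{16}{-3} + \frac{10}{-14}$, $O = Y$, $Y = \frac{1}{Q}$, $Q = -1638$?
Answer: $- \frac{478847}{8190} \approx -58.467$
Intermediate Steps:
$Y = - \frac{1}{1638}$ ($Y = \frac{1}{-1638} = - \frac{1}{1638} \approx -0.0006105$)
$O = - \frac{1}{1638} \approx -0.0006105$
$R = \frac{97}{42}$ ($R = \frac{- \frac{16}{-3} + \frac{10}{-14}}{2} = \frac{\left(-16\right) \left(- \frac{1}{3}\right) + 10 \left(- \frac{1}{14}\right)}{2} = \frac{\frac{16}{3} - \frac{5}{7}}{2} = \frac{1}{2} \cdot \frac{97}{21} = \frac{97}{42} \approx 2.3095$)
$O + \left(R \left(-28\right) + \frac{31}{11 - 6}\right) = - \frac{1}{1638} + \left(\frac{97}{42} \left(-28\right) + \frac{31}{11 - 6}\right) = - \frac{1}{1638} - \left(\frac{194}{3} - \frac{31}{11 - 6}\right) = - \frac{1}{1638} - \left(\frac{194}{3} - \frac{31}{5}\right) = - \frac{1}{1638} + \left(- \frac{194}{3} + 31 \cdot \frac{1}{5}\right) = - \frac{1}{1638} + \left(- \frac{194}{3} + \frac{31}{5}\right) = - \frac{1}{1638} - \frac{877}{15} = - \frac{478847}{8190}$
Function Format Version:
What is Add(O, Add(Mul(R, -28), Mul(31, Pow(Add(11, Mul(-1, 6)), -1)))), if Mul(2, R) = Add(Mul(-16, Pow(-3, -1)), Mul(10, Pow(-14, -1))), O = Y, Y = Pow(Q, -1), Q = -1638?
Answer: Rational(-478847, 8190) ≈ -58.467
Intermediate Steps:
Y = Rational(-1, 1638) (Y = Pow(-1638, -1) = Rational(-1, 1638) ≈ -0.00061050)
O = Rational(-1, 1638) ≈ -0.00061050
R = Rational(97, 42) (R = Mul(Rational(1, 2), Add(Mul(-16, Pow(-3, -1)), Mul(10, Pow(-14, -1)))) = Mul(Rational(1, 2), Add(Mul(-16, Rational(-1, 3)), Mul(10, Rational(-1, 14)))) = Mul(Rational(1, 2), Add(Rational(16, 3), Rational(-5, 7))) = Mul(Rational(1, 2), Rational(97, 21)) = Rational(97, 42) ≈ 2.3095)
Add(O, Add(Mul(R, -28), Mul(31, Pow(Add(11, Mul(-1, 6)), -1)))) = Add(Rational(-1, 1638), Add(Mul(Rational(97, 42), -28), Mul(31, Pow(Add(11, Mul(-1, 6)), -1)))) = Add(Rational(-1, 1638), Add(Rational(-194, 3), Mul(31, Pow(Add(11, -6), -1)))) = Add(Rational(-1, 1638), Add(Rational(-194, 3), Mul(31, Pow(5, -1)))) = Add(Rational(-1, 1638), Add(Rational(-194, 3), Mul(31, Rational(1, 5)))) = Add(Rational(-1, 1638), Add(Rational(-194, 3), Rational(31, 5))) = Add(Rational(-1, 1638), Rational(-877, 15)) = Rational(-478847, 8190)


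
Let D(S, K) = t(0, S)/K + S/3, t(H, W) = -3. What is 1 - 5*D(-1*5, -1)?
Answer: -17/3 ≈ -5.6667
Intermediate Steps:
D(S, K) = -3/K + S/3
1 - 5*D(-1*5, -1) = 1 - 5*(-3/(-1) + (-1*5)/3) = 1 - 5*(-3*(-1) + (⅓)*(-5)) = 1 - 5*(3 - 5/3) = 1 - 5*4/3 = 1 - 20/3 = -17/3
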